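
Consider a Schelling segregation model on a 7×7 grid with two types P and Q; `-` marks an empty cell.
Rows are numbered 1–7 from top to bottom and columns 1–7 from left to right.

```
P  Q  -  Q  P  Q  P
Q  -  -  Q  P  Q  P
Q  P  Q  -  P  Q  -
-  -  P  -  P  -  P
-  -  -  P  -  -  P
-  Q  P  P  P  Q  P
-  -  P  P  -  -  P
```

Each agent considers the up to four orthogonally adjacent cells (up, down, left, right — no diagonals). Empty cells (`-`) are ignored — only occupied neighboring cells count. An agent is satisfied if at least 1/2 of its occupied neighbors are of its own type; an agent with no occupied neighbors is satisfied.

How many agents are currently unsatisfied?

(1,1)P 0/2 not
(1,2)Q 0/1 not
(1,4)Q 1/2 satisfied
(1,5)P 1/3 not
(1,6)Q 1/3 not
(1,7)P 1/2 satisfied
(2,1)Q 1/2 satisfied
(2,4)Q 1/2 satisfied
(2,5)P 2/4 satisfied
(2,6)Q 2/4 satisfied
(2,7)P 1/2 satisfied
(3,1)Q 1/2 satisfied
(3,2)P 0/2 not
(3,3)Q 0/2 not
(3,5)P 2/3 satisfied
(3,6)Q 1/2 satisfied
(4,3)P 0/1 not
(4,5)P 1/1 satisfied
(4,7)P 1/1 satisfied
(5,4)P 1/1 satisfied
(5,7)P 2/2 satisfied
(6,2)Q 0/1 not
(6,3)P 2/3 satisfied
(6,4)P 4/4 satisfied
(6,5)P 1/2 satisfied
(6,6)Q 0/2 not
(6,7)P 2/3 satisfied
(7,3)P 2/2 satisfied
(7,4)P 2/2 satisfied
(7,7)P 1/1 satisfied
Unsatisfied: (1,1), (1,2), (1,5), (1,6), (3,2), (3,3), (4,3), (6,2), (6,6) — 9 in total.

9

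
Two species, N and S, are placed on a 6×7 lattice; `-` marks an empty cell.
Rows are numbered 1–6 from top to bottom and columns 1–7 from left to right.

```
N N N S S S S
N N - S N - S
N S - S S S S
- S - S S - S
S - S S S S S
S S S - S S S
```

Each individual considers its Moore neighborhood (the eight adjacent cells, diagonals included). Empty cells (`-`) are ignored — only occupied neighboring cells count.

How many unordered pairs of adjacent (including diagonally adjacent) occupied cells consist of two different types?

13

Scan each occupied cell's neighbors to the right and below (and the two forward diagonals) so each pair is counted once.
From row 1: 5 unlike of 19 pairs (running 5/19).
From row 2: 6 unlike of 13 pairs (running 11/32).
From row 3: 2 unlike of 13 pairs (running 13/45).
From row 4: 0 unlike of 11 pairs (running 13/56).
From row 5: 0 unlike of 17 pairs (running 13/73).
From row 6: 0 unlike of 4 pairs (running 13/77).
Total adjacent occupied pairs: 77; unlike-type pairs: 13.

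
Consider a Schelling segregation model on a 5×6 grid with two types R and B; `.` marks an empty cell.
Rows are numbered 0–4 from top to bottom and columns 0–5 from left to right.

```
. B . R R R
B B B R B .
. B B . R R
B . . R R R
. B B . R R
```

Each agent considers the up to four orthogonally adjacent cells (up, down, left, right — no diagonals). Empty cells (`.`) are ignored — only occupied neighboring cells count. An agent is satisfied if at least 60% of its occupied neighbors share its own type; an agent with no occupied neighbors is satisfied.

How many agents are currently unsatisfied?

(0,1)B 1/1 ✓
(0,3)R 2/2 ✓
(0,4)R 2/3 ✓
(0,5)R 1/1 ✓
(1,0)B 1/1 ✓
(1,1)B 4/4 ✓
(1,2)B 2/3 ✓
(1,3)R 1/3 ✗
(1,4)B 0/3 ✗
(2,1)B 2/2 ✓
(2,2)B 2/2 ✓
(2,4)R 2/3 ✓
(2,5)R 2/2 ✓
(3,0)B 0/0 ✓
(3,3)R 1/1 ✓
(3,4)R 4/4 ✓
(3,5)R 3/3 ✓
(4,1)B 1/1 ✓
(4,2)B 1/1 ✓
(4,4)R 2/2 ✓
(4,5)R 2/2 ✓
Unsatisfied: (1,3), (1,4) — 2 in total.

2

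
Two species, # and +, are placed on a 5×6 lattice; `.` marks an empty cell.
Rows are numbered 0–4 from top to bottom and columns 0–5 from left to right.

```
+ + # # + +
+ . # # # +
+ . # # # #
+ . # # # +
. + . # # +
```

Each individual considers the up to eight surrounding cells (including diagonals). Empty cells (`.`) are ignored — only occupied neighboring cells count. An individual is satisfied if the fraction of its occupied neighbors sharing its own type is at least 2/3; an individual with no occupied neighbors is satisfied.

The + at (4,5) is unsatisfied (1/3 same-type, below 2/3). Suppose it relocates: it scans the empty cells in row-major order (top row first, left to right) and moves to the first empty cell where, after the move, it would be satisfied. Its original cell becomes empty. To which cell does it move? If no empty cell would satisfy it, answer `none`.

(4,0)

Vacating (4,5). Empty cells in order:
  (1,1): 4/7 same-type → still unsatisfied.
  (2,1): 3/6 same-type → still unsatisfied.
  (3,1): 3/5 same-type → still unsatisfied.
  (4,0): 2/2 same-type → satisfied — stop here.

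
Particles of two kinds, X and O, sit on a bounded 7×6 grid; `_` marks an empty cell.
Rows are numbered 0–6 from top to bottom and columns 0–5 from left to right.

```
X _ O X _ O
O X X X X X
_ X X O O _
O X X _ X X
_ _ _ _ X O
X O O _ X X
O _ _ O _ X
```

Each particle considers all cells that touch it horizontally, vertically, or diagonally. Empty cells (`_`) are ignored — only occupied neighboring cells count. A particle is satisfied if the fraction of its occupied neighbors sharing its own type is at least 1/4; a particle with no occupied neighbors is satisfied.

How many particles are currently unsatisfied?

8

Row 0: (0,0)X 1/2 ok · (0,2)O 0/4 unhappy · (0,3)X 3/4 ok · (0,5)O 0/2 unhappy
Row 1: (1,0)O 0/3 unhappy · (1,1)X 4/6 ok · (1,2)X 5/7 ok · (1,3)X 4/7 ok · (1,4)X 3/6 ok · (1,5)X 1/3 ok
Row 2: (2,1)X 5/7 ok · (2,2)X 6/7 ok · (2,3)O 1/7 unhappy · (2,4)O 1/6 unhappy
Row 3: (3,0)O 0/2 unhappy · (3,1)X 3/4 ok · (3,2)X 3/4 ok · (3,4)X 2/5 ok · (3,5)X 2/4 ok
Row 4: (4,4)X 4/5 ok · (4,5)O 0/5 unhappy
Row 5: (5,0)X 0/2 unhappy · (5,1)O 2/3 ok · (5,2)O 2/2 ok · (5,4)X 3/5 ok · (5,5)X 3/4 ok
Row 6: (6,0)O 1/2 ok · (6,3)O 1/2 ok · (6,5)X 2/2 ok
Unsatisfied: (0,2), (0,5), (1,0), (2,3), (2,4), (3,0), (4,5), (5,0) — 8 in total.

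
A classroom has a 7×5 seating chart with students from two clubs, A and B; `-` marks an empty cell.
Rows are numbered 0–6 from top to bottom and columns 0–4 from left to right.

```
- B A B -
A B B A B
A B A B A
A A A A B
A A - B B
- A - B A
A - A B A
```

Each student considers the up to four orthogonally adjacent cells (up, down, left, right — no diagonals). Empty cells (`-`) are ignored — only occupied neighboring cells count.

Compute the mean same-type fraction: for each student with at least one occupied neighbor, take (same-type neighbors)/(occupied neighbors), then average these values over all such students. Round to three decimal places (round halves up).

Row 0: (0,1)B 1/2 · (0,2)A 0/3 · (0,3)B 0/2
Row 1: (1,0)A 1/2 · (1,1)B 3/4 · (1,2)B 1/4 · (1,3)A 0/4 · (1,4)B 0/2
Row 2: (2,0)A 2/3 · (2,1)B 1/4 · (2,2)A 1/4 · (2,3)B 0/4 · (2,4)A 0/3
Row 3: (3,0)A 3/3 · (3,1)A 3/4 · (3,2)A 3/3 · (3,3)A 1/4 · (3,4)B 1/3
Row 4: (4,0)A 2/2 · (4,1)A 3/3 · (4,3)B 2/3 · (4,4)B 2/3
Row 5: (5,1)A 1/1 · (5,3)B 2/3 · (5,4)A 1/3
Row 6: (6,0)A — no occupied neighbors · (6,2)A 0/1 · (6,3)B 1/3 · (6,4)A 1/2
Sum over 28 students: 1/2 + 0/3 + 0/2 + 1/2 + 3/4 + 1/4 + 0/4 + 0/2 + 2/3 + 1/4 + 1/4 + 0/4 + 0/3 + 3/3 + 3/4 + 3/3 + 1/4 + 1/3 + 2/2 + 3/3 + 2/3 + 2/3 + 1/1 + 2/3 + 1/3 + 0/1 + 1/3 + 1/2 = 38/3; mean = 38/3 ÷ 28 = 19/42 = 0.452380… → 0.452.

0.452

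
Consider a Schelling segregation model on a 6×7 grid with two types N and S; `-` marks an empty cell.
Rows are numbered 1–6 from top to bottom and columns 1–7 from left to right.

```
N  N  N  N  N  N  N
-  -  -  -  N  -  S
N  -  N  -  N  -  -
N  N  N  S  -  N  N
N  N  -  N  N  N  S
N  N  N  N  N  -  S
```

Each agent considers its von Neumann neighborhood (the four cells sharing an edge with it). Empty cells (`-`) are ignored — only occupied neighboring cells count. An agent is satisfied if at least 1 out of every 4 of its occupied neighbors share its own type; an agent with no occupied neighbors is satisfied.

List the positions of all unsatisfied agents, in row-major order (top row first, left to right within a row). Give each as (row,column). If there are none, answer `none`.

(2,7), (4,4)

(1,1)N 1/1 ok
(1,2)N 2/2 ok
(1,3)N 2/2 ok
(1,4)N 2/2 ok
(1,5)N 3/3 ok
(1,6)N 2/2 ok
(1,7)N 1/2 ok
(2,5)N 2/2 ok
(2,7)S 0/1 unhappy
(3,1)N 1/1 ok
(3,3)N 1/1 ok
(3,5)N 1/1 ok
(4,1)N 3/3 ok
(4,2)N 3/3 ok
(4,3)N 2/3 ok
(4,4)S 0/2 unhappy
(4,6)N 2/2 ok
(4,7)N 1/2 ok
(5,1)N 3/3 ok
(5,2)N 3/3 ok
(5,4)N 2/3 ok
(5,5)N 3/3 ok
(5,6)N 2/3 ok
(5,7)S 1/3 ok
(6,1)N 2/2 ok
(6,2)N 3/3 ok
(6,3)N 2/2 ok
(6,4)N 3/3 ok
(6,5)N 2/2 ok
(6,7)S 1/1 ok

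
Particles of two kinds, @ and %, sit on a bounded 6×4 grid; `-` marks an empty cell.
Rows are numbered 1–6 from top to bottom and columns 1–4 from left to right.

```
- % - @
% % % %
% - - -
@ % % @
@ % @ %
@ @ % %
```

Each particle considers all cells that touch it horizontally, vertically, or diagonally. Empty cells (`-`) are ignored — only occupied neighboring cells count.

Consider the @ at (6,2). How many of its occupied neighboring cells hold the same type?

Occupied neighbors of (6,2): (5,1)=@, (5,2)=%, (5,3)=@, (6,1)=@, (6,3)=%.
Same type (@): 3 of 5.

3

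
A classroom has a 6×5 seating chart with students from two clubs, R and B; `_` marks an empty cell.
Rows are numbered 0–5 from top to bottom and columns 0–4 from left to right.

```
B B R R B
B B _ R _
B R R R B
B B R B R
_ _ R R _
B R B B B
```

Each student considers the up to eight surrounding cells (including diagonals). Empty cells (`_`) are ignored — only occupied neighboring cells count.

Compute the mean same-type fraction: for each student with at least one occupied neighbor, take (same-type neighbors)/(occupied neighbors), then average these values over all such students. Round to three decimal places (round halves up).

0.493

Row 0: (0,0)B 3/3 · (0,1)B 3/4 · (0,2)R 2/4 · (0,3)R 2/3 · (0,4)B 0/2
Row 1: (1,0)B 4/5 · (1,1)B 4/7 · (1,3)R 4/6
Row 2: (2,0)B 4/5 · (2,1)R 2/7 · (2,2)R 4/7 · (2,3)R 4/6 · (2,4)B 1/4
Row 3: (3,0)B 2/3 · (3,1)B 2/6 · (3,2)R 5/7 · (3,3)B 1/7 · (3,4)R 2/4
Row 4: (4,2)R 3/7 · (4,3)R 3/7
Row 5: (5,0)B 0/1 · (5,1)R 1/3 · (5,2)B 1/4 · (5,3)B 2/4 · (5,4)B 1/2
Sum over 25 students: 3/3 + 3/4 + 2/4 + 2/3 + 0/2 + 4/5 + 4/7 + 4/6 + 4/5 + 2/7 + 4/7 + 4/6 + 1/4 + 2/3 + 2/6 + 5/7 + 1/7 + 2/4 + 3/7 + 3/7 + 0/1 + 1/3 + 1/4 + 2/4 + 1/2 = 5177/420; mean = 5177/420 ÷ 25 = 5177/10500 = 0.493047… → 0.493.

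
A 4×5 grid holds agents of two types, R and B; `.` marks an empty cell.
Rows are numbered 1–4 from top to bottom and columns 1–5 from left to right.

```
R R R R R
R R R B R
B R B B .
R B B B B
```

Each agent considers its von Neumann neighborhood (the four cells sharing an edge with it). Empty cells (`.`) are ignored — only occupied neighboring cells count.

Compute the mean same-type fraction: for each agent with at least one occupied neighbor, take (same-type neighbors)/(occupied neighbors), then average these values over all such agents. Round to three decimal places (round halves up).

0.667

(1,1)R 2/2
(1,2)R 3/3
(1,3)R 3/3
(1,4)R 2/3
(1,5)R 2/2
(2,1)R 2/3
(2,2)R 4/4
(2,3)R 2/4
(2,4)B 1/4
(2,5)R 1/2
(3,1)B 0/3
(3,2)R 1/4
(3,3)B 2/4
(3,4)B 3/3
(4,1)R 0/2
(4,2)B 1/3
(4,3)B 3/3
(4,4)B 3/3
(4,5)B 1/1
Sum over 19 agents: 2/2 + 3/3 + 3/3 + 2/3 + 2/2 + 2/3 + 4/4 + 2/4 + 1/4 + 1/2 + 0/3 + 1/4 + 2/4 + 3/3 + 0/2 + 1/3 + 3/3 + 3/3 + 1/1 = 38/3; mean = 38/3 ÷ 19 = 2/3 = 0.666666… → 0.667.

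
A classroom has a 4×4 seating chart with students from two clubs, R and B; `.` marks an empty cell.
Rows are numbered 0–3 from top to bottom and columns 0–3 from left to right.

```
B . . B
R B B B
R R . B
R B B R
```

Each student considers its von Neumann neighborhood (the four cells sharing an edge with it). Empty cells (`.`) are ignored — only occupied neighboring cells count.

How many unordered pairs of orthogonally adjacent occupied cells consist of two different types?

Scan each occupied cell's neighbors to the right and below so each pair is counted once.
From row 0: 1 unlike of 2 pairs (running 1/2).
From row 1: 2 unlike of 6 pairs (running 3/8).
From row 2: 2 unlike of 4 pairs (running 5/12).
From row 3: 2 unlike of 3 pairs (running 7/15).
Total adjacent occupied pairs: 15; unlike-type pairs: 7.

7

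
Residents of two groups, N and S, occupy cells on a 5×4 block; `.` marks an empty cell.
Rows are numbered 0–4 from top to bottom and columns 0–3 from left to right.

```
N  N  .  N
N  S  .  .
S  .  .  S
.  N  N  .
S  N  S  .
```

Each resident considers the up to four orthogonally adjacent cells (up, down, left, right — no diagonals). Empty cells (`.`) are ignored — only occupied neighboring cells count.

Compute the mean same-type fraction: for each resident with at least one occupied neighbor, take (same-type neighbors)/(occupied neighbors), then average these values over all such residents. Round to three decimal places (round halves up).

Row 0: (0,0)N 2/2 · (0,1)N 1/2 · (0,3)N — no occupied neighbors
Row 1: (1,0)N 1/3 · (1,1)S 0/2
Row 2: (2,0)S 0/1 · (2,3)S — no occupied neighbors
Row 3: (3,1)N 2/2 · (3,2)N 1/2
Row 4: (4,0)S 0/1 · (4,1)N 1/3 · (4,2)S 0/2
Sum over 10 residents: 2/2 + 1/2 + 1/3 + 0/2 + 0/1 + 2/2 + 1/2 + 0/1 + 1/3 + 0/2 = 11/3; mean = 11/3 ÷ 10 = 11/30 = 0.366666… → 0.367.

0.367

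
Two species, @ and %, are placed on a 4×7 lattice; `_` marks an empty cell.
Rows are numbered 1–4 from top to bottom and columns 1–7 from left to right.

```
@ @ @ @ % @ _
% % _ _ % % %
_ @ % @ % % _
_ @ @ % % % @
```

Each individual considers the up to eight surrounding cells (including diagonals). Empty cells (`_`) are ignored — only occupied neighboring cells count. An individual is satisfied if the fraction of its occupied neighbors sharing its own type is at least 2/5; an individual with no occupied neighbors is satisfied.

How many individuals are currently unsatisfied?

8

Row 1: (1,1)@ 1/3 unhappy · (1,2)@ 2/4 ok · (1,3)@ 2/3 ok · (1,4)@ 1/3 unhappy · (1,5)% 2/4 ok · (1,6)@ 0/4 unhappy
Row 2: (2,1)% 1/4 unhappy · (2,2)% 2/6 unhappy · (2,5)% 4/7 ok · (2,6)% 5/6 ok · (2,7)% 2/3 ok
Row 3: (3,2)@ 2/5 ok · (3,3)% 2/6 unhappy · (3,4)@ 1/6 unhappy · (3,5)% 6/7 ok · (3,6)% 6/7 ok
Row 4: (4,2)@ 2/3 ok · (4,3)@ 3/5 ok · (4,4)% 3/5 ok · (4,5)% 4/5 ok · (4,6)% 3/4 ok · (4,7)@ 0/2 unhappy
Unsatisfied: (1,1), (1,4), (1,6), (2,1), (2,2), (3,3), (3,4), (4,7) — 8 in total.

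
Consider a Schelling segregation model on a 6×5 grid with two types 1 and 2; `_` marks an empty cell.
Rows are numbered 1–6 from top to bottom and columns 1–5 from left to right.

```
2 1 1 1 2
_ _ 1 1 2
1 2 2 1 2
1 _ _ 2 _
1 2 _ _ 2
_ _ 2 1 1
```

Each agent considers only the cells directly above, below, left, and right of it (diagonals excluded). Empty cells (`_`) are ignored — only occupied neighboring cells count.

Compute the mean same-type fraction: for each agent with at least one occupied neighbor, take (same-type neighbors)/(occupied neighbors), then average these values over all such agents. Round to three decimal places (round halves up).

(1,1)2 0/1
(1,2)1 1/2
(1,3)1 3/3
(1,4)1 2/3
(1,5)2 1/2
(2,3)1 2/3
(2,4)1 3/4
(2,5)2 2/3
(3,1)1 1/2
(3,2)2 1/2
(3,3)2 1/3
(3,4)1 1/4
(3,5)2 1/2
(4,1)1 2/2
(4,4)2 0/1
(5,1)1 1/2
(5,2)2 0/1
(5,5)2 0/1
(6,3)2 0/1
(6,4)1 1/2
(6,5)1 1/2
Sum over 21 agents: 0/1 + 1/2 + 3/3 + 2/3 + 1/2 + 2/3 + 3/4 + 2/3 + 1/2 + 1/2 + 1/3 + 1/4 + 1/2 + 2/2 + 0/1 + 1/2 + 0/1 + 0/1 + 0/1 + 1/2 + 1/2 = 28/3; mean = 28/3 ÷ 21 = 4/9 = 0.444444… → 0.444.

0.444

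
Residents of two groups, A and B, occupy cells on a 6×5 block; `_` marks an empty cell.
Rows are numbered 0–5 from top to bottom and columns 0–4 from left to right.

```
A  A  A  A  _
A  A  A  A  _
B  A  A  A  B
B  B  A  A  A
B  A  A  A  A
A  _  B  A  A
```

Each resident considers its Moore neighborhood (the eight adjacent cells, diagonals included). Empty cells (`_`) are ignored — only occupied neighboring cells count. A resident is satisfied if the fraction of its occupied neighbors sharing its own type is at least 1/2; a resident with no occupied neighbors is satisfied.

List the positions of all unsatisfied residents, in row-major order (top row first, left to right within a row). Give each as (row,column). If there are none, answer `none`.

(2,0), (2,4), (3,1), (4,1), (5,2)

Row 0: (0,0)A 3/3 ✓ · (0,1)A 5/5 ✓ · (0,2)A 5/5 ✓ · (0,3)A 3/3 ✓
Row 1: (1,0)A 4/5 ✓ · (1,1)A 7/8 ✓ · (1,2)A 8/8 ✓ · (1,3)A 5/6 ✓
Row 2: (2,0)B 2/5 ✗ · (2,1)A 5/8 ✓ · (2,2)A 7/8 ✓ · (2,3)A 6/7 ✓ · (2,4)B 0/4 ✗
Row 3: (3,0)B 3/5 ✓ · (3,1)B 3/8 ✗ · (3,2)A 7/8 ✓ · (3,3)A 7/8 ✓ · (3,4)A 4/5 ✓
Row 4: (4,0)B 2/4 ✓ · (4,1)A 3/7 ✗ · (4,2)A 5/7 ✓ · (4,3)A 7/8 ✓ · (4,4)A 5/5 ✓
Row 5: (5,0)A 1/2 ✓ · (5,2)B 0/4 ✗ · (5,3)A 4/5 ✓ · (5,4)A 3/3 ✓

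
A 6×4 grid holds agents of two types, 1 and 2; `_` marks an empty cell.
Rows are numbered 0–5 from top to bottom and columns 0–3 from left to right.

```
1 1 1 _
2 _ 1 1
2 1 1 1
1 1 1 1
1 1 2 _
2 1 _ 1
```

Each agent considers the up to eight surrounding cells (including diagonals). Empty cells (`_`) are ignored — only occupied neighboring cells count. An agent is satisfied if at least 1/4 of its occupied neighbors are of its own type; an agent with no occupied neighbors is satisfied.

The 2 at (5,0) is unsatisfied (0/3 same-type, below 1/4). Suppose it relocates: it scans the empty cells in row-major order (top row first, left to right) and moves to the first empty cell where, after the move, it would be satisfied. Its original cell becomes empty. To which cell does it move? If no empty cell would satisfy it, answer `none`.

Vacating (5,0). Empty cells in order:
  (0,3): 0/3 same-type → still unsatisfied.
  (1,1): 2/8 same-type → satisfied — stop here.

(1,1)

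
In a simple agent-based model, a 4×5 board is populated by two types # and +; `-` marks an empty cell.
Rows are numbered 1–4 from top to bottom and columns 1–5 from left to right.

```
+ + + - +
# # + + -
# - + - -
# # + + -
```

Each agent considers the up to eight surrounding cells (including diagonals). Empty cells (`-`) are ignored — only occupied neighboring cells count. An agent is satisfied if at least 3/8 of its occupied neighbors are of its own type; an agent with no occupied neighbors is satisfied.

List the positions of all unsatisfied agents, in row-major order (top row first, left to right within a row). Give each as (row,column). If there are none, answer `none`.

Row 1: (1,1)+ 1/3 ✗ · (1,2)+ 3/5 ✓ · (1,3)+ 3/4 ✓ · (1,5)+ 1/1 ✓
Row 2: (2,1)# 2/4 ✓ · (2,2)# 2/7 ✗ · (2,3)+ 4/5 ✓ · (2,4)+ 4/4 ✓
Row 3: (3,1)# 4/4 ✓ · (3,3)+ 4/6 ✓
Row 4: (4,1)# 2/2 ✓ · (4,2)# 2/4 ✓ · (4,3)+ 2/3 ✓ · (4,4)+ 2/2 ✓

(1,1), (2,2)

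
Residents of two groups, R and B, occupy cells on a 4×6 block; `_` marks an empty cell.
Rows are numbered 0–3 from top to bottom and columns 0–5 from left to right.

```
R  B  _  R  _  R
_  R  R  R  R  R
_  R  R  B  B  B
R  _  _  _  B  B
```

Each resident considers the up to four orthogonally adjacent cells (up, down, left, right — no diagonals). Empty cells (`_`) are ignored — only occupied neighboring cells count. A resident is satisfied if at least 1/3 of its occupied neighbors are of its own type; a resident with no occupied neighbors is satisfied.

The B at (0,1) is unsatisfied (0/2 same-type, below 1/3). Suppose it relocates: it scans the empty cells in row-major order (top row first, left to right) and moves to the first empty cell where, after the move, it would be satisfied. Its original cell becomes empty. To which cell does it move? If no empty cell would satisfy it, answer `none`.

(3,3)

Vacating (0,1). Empty cells in order:
  (0,2): 0/2 same-type → still unsatisfied.
  (0,4): 0/3 same-type → still unsatisfied.
  (1,0): 0/2 same-type → still unsatisfied.
  (2,0): 0/2 same-type → still unsatisfied.
  (3,1): 0/2 same-type → still unsatisfied.
  (3,2): 0/1 same-type → still unsatisfied.
  (3,3): 2/2 same-type → satisfied — stop here.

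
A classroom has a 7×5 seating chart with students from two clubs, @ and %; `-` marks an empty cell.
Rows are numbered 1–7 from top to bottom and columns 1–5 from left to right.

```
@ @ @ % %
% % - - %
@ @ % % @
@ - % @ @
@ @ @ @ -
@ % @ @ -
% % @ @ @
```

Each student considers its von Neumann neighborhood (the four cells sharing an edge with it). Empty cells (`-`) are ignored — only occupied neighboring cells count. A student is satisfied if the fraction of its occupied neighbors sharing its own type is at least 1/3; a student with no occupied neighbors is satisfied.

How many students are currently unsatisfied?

Row 1: (1,1)@ 1/2 satisfied · (1,2)@ 2/3 satisfied · (1,3)@ 1/2 satisfied · (1,4)% 1/2 satisfied · (1,5)% 2/2 satisfied
Row 2: (2,1)% 1/3 satisfied · (2,2)% 1/3 satisfied · (2,5)% 1/2 satisfied
Row 3: (3,1)@ 2/3 satisfied · (3,2)@ 1/3 satisfied · (3,3)% 2/3 satisfied · (3,4)% 1/3 satisfied · (3,5)@ 1/3 satisfied
Row 4: (4,1)@ 2/2 satisfied · (4,3)% 1/3 satisfied · (4,4)@ 2/4 satisfied · (4,5)@ 2/2 satisfied
Row 5: (5,1)@ 3/3 satisfied · (5,2)@ 2/3 satisfied · (5,3)@ 3/4 satisfied · (5,4)@ 3/3 satisfied
Row 6: (6,1)@ 1/3 satisfied · (6,2)% 1/4 not · (6,3)@ 3/4 satisfied · (6,4)@ 3/3 satisfied
Row 7: (7,1)% 1/2 satisfied · (7,2)% 2/3 satisfied · (7,3)@ 2/3 satisfied · (7,4)@ 3/3 satisfied · (7,5)@ 1/1 satisfied
Unsatisfied: (6,2) — 1 in total.

1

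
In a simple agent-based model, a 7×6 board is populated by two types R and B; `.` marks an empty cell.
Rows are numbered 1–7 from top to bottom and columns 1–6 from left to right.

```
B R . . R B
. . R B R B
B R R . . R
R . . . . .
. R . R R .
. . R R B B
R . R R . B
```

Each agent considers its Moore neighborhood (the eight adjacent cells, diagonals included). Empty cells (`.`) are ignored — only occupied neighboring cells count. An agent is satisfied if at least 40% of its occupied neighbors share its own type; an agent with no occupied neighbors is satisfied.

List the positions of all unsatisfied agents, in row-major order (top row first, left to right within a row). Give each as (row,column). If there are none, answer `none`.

Row 1: (1,1)B 0/1 ✗ · (1,2)R 1/2 ✓ · (1,5)R 1/4 ✗ · (1,6)B 1/3 ✗
Row 2: (2,3)R 3/4 ✓ · (2,4)B 0/4 ✗ · (2,5)R 2/5 ✓ · (2,6)B 1/4 ✗
Row 3: (3,1)B 0/2 ✗ · (3,2)R 3/4 ✓ · (3,3)R 2/3 ✓ · (3,6)R 1/2 ✓
Row 4: (4,1)R 2/3 ✓
Row 5: (5,2)R 2/2 ✓ · (5,4)R 3/4 ✓ · (5,5)R 2/4 ✓
Row 6: (6,3)R 5/5 ✓ · (6,4)R 5/6 ✓ · (6,5)B 2/6 ✗ · (6,6)B 2/3 ✓
Row 7: (7,1)R 0/0 ✓ · (7,3)R 3/3 ✓ · (7,4)R 3/4 ✓ · (7,6)B 2/2 ✓

(1,1), (1,5), (1,6), (2,4), (2,6), (3,1), (6,5)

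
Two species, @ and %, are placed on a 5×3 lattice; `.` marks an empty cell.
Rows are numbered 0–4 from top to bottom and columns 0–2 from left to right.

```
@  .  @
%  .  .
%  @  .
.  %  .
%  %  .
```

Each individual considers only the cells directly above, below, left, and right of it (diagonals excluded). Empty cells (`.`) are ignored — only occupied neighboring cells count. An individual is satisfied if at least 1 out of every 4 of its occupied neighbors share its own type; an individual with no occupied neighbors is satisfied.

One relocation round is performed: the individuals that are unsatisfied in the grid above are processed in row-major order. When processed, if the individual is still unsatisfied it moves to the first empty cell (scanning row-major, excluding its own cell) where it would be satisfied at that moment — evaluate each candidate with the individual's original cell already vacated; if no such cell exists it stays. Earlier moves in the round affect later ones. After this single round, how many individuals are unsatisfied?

Initially unsatisfied (in order): (0,0), (2,1).
  (0,0) → (0,1).
  (2,1) → (0,0).
Resulting grid:
@ @ @
% . .
% . .
. % .
% % .
All satisfied now.

0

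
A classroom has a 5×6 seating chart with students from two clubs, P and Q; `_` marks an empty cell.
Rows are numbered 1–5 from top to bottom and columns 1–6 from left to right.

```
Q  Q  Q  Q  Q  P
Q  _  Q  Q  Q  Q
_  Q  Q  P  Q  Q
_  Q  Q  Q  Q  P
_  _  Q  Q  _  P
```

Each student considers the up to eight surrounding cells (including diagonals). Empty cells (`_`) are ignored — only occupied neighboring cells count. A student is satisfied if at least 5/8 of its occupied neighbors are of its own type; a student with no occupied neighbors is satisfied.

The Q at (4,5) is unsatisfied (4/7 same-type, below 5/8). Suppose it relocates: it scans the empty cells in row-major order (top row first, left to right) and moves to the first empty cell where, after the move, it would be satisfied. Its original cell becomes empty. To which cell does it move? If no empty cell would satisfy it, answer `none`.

Vacating (4,5). Empty cells in order:
  (2,2): 7/7 same-type → satisfied — stop here.

(2,2)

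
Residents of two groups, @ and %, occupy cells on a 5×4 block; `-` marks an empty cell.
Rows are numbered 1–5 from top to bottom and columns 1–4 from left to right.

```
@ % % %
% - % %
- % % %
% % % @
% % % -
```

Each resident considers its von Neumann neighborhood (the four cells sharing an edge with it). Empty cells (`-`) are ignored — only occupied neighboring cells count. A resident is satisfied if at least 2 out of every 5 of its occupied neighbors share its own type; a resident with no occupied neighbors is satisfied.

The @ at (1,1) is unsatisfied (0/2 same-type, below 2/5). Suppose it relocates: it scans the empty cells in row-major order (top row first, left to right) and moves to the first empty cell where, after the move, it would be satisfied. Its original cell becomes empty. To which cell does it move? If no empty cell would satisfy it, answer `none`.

(5,4)

Vacating (1,1). Empty cells in order:
  (2,2): 0/4 same-type → still unsatisfied.
  (3,1): 0/3 same-type → still unsatisfied.
  (5,4): 1/2 same-type → satisfied — stop here.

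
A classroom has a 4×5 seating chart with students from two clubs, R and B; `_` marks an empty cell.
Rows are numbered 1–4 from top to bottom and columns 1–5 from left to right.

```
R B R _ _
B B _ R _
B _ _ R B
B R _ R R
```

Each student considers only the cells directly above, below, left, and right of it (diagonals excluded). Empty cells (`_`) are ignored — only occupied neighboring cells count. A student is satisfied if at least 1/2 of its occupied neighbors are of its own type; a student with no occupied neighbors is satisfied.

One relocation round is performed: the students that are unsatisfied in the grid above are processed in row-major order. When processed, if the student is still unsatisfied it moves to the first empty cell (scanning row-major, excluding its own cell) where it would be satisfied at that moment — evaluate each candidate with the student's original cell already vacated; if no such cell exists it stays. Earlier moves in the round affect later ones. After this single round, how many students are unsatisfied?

Initially unsatisfied (in order): (1,1), (1,2), (1,3), (3,5), (4,2).
  (1,1) → (1,4).
  (1,2): now satisfied by earlier moves; stays.
  (1,3): now satisfied by earlier moves; stays.
  (3,5) → (1,1).
  (4,2) → (1,5).
Resulting grid:
B B R R R
B B _ R _
B _ _ R _
B _ _ R R
All satisfied now.

0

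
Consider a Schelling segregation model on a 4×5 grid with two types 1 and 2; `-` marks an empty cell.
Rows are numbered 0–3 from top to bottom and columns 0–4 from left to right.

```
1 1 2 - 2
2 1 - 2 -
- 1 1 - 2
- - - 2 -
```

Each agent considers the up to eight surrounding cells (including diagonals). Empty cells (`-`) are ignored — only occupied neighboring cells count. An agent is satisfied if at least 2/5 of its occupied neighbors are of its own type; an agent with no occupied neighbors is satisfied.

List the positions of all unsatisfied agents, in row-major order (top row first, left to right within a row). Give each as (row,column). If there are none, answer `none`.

(0,2), (1,0)

(0,0)1 2/3 ok
(0,1)1 2/4 ok
(0,2)2 1/3 unhappy
(0,4)2 1/1 ok
(1,0)2 0/4 unhappy
(1,1)1 4/6 ok
(1,3)2 3/4 ok
(2,1)1 2/3 ok
(2,2)1 2/4 ok
(2,4)2 2/2 ok
(3,3)2 1/2 ok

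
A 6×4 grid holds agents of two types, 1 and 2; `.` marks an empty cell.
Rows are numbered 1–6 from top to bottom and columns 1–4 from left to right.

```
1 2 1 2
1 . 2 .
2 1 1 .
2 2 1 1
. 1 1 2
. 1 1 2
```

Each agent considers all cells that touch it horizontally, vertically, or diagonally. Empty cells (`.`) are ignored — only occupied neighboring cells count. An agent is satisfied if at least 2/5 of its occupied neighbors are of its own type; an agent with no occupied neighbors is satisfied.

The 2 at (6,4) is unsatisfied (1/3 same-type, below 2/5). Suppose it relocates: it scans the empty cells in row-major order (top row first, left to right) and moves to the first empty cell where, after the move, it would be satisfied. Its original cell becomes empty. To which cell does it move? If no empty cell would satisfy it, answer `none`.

Vacating (6,4). Empty cells in order:
  (2,2): 3/8 same-type → still unsatisfied.
  (2,4): 2/4 same-type → satisfied — stop here.

(2,4)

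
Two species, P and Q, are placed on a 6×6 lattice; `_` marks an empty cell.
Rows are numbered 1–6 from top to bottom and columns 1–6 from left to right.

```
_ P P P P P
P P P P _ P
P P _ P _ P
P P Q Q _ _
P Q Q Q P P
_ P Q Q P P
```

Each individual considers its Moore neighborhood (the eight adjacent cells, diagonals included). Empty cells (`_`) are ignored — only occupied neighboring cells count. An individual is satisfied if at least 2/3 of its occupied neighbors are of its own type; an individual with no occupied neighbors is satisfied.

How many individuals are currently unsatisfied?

(1,2)P 4/4 ✓
(1,3)P 5/5 ✓
(1,4)P 4/4 ✓
(1,5)P 4/4 ✓
(1,6)P 2/2 ✓
(2,1)P 4/4 ✓
(2,2)P 6/6 ✓
(2,3)P 7/7 ✓
(2,4)P 5/5 ✓
(2,6)P 3/3 ✓
(3,1)P 5/5 ✓
(3,2)P 6/7 ✓
(3,4)P 2/4 ✗
(3,6)P 1/1 ✓
(4,1)P 4/5 ✓
(4,2)P 4/7 ✗
(4,3)Q 4/7 ✗
(4,4)Q 3/5 ✗
(5,1)P 3/4 ✓
(5,2)Q 3/7 ✗
(5,3)Q 6/8 ✓
(5,4)Q 5/7 ✓
(5,5)P 3/6 ✗
(5,6)P 3/3 ✓
(6,2)P 1/4 ✗
(6,3)Q 4/5 ✓
(6,4)Q 3/5 ✗
(6,5)P 3/5 ✗
(6,6)P 3/3 ✓
Unsatisfied: (3,4), (4,2), (4,3), (4,4), (5,2), (5,5), (6,2), (6,4), (6,5) — 9 in total.

9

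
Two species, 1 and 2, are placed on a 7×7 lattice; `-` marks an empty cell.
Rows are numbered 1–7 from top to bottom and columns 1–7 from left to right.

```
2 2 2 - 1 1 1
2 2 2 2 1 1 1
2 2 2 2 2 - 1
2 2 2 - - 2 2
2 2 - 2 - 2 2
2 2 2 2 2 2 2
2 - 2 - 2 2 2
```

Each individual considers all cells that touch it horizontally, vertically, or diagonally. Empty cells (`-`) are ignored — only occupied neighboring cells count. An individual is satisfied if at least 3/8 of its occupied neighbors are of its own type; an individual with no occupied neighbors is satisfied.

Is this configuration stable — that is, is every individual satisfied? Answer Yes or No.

(1,1)2 3/3 ok
(1,2)2 5/5 ok
(1,3)2 4/4 ok
(1,5)1 3/4 ok
(1,6)1 5/5 ok
(1,7)1 3/3 ok
(2,1)2 5/5 ok
(2,2)2 8/8 ok
(2,3)2 7/7 ok
(2,4)2 5/7 ok
(2,5)1 3/6 ok
(2,6)1 6/7 ok
(2,7)1 4/4 ok
(3,1)2 5/5 ok
(3,2)2 8/8 ok
(3,3)2 7/7 ok
(3,4)2 5/6 ok
(3,5)2 3/5 ok
(3,7)1 2/4 ok
(4,1)2 5/5 ok
(4,2)2 7/7 ok
(4,3)2 6/6 ok
(4,6)2 4/5 ok
(4,7)2 3/4 ok
(5,1)2 5/5 ok
(5,2)2 7/7 ok
(5,4)2 4/4 ok
(5,6)2 6/6 ok
(5,7)2 5/5 ok
(6,1)2 4/4 ok
(6,2)2 6/6 ok
(6,3)2 5/5 ok
(6,4)2 5/5 ok
(6,5)2 6/6 ok
(6,6)2 7/7 ok
(6,7)2 5/5 ok
(7,1)2 2/2 ok
(7,3)2 3/3 ok
(7,5)2 4/4 ok
(7,6)2 5/5 ok
(7,7)2 3/3 ok
All meet the threshold, so the configuration is stable.

Yes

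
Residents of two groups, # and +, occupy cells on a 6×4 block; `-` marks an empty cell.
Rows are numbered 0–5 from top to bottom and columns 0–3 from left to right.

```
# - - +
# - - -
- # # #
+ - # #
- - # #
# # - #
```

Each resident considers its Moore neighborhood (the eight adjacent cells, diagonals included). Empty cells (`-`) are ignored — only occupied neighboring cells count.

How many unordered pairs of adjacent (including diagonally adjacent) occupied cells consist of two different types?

Scan each occupied cell's neighbors to the right and below (and the two forward diagonals) so each pair is counted once.
Row 0: #(0,0)–#(1,0)=  → 0/1 unlike.
Row 1: #(1,0)–#(2,1)=  → 0/1 unlike.
Row 2: #(2,1)–#(2,2)= #(2,1)–#(3,2)= #(2,1)–+(3,0)≠ #(2,2)–#(2,3)= #(2,2)–#(3,2)= #(2,2)–#(3,3)= #(2,3)–#(3,3)= #(2,3)–#(3,2)=  → 1/8 unlike.
Row 3: #(3,2)–#(3,3)= #(3,2)–#(4,2)= #(3,2)–#(4,3)= #(3,3)–#(4,3)= #(3,3)–#(4,2)=  → 0/5 unlike.
Row 4: #(4,2)–#(4,3)= #(4,2)–#(5,3)= #(4,2)–#(5,1)= #(4,3)–#(5,3)=  → 0/4 unlike.
Row 5: #(5,0)–#(5,1)=  → 0/1 unlike.
Total adjacent occupied pairs: 20; unlike-type pairs: 1.

1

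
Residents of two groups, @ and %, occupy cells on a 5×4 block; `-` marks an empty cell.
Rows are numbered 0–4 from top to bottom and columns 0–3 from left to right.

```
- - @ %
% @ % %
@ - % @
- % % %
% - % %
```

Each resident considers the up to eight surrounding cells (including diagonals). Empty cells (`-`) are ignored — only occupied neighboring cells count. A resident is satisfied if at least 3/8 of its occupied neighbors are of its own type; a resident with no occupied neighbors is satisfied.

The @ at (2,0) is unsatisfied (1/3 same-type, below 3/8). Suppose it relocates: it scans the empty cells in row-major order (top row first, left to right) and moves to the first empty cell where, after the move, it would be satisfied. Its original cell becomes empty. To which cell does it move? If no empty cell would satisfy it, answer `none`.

Vacating (2,0). Empty cells in order:
  (0,0): 1/2 same-type → satisfied — stop here.

(0,0)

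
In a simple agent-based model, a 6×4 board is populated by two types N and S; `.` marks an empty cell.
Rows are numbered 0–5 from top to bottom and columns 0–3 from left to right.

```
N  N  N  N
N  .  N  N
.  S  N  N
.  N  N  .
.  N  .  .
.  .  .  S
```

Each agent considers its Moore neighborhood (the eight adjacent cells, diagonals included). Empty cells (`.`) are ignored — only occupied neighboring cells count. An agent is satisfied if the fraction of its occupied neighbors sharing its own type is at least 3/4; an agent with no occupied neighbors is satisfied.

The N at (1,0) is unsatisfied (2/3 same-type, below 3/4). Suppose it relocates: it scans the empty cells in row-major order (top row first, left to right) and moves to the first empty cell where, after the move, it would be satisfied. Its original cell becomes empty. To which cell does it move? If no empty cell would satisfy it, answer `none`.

(1,1)

Vacating (1,0). Empty cells in order:
  (1,1): 5/6 same-type → satisfied — stop here.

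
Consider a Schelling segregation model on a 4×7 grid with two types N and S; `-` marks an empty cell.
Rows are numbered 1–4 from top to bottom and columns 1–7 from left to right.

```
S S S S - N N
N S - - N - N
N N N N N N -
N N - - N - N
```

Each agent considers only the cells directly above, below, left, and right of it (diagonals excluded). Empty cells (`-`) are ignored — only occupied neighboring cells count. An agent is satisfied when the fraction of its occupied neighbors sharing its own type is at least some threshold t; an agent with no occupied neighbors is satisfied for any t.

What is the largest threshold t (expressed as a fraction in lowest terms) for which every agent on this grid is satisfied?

(1,1)S 1/2
(1,2)S 3/3
(1,3)S 2/2
(1,4)S 1/1
(1,6)N 1/1
(1,7)N 2/2
(2,1)N 1/3
(2,2)S 1/3
(2,5)N 1/1
(2,7)N 1/1
(3,1)N 3/3
(3,2)N 3/4
(3,3)N 2/2
(3,4)N 2/2
(3,5)N 4/4
(3,6)N 1/1
(4,1)N 2/2
(4,2)N 2/2
(4,5)N 1/1
(4,7)N — no occupied neighbors
The smallest same-type fraction is 1/3 at (2,1), which reduces to 1/3. Any threshold above that leaves this agent unsatisfied.

1/3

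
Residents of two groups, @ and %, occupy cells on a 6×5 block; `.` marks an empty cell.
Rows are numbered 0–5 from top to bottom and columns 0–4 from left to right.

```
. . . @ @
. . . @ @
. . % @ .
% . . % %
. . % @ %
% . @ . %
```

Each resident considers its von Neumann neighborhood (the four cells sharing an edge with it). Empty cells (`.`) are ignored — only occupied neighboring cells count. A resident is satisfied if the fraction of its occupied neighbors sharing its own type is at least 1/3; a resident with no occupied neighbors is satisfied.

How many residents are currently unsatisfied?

4

Row 0: (0,3)@ 2/2 ✓ · (0,4)@ 2/2 ✓
Row 1: (1,3)@ 3/3 ✓ · (1,4)@ 2/2 ✓
Row 2: (2,2)% 0/1 ✗ · (2,3)@ 1/3 ✓
Row 3: (3,0)% 0/0 ✓ · (3,3)% 1/3 ✓ · (3,4)% 2/2 ✓
Row 4: (4,2)% 0/2 ✗ · (4,3)@ 0/3 ✗ · (4,4)% 2/3 ✓
Row 5: (5,0)% 0/0 ✓ · (5,2)@ 0/1 ✗ · (5,4)% 1/1 ✓
Unsatisfied: (2,2), (4,2), (4,3), (5,2) — 4 in total.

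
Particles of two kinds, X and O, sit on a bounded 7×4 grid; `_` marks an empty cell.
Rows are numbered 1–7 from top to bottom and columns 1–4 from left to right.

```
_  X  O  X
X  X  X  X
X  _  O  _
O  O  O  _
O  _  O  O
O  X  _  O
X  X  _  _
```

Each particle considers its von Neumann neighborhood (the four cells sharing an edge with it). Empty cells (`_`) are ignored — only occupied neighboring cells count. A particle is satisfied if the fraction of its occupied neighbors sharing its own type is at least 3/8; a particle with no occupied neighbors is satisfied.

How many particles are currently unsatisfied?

Row 1: (1,2)X 1/2 satisfied · (1,3)O 0/3 not · (1,4)X 1/2 satisfied
Row 2: (2,1)X 2/2 satisfied · (2,2)X 3/3 satisfied · (2,3)X 2/4 satisfied · (2,4)X 2/2 satisfied
Row 3: (3,1)X 1/2 satisfied · (3,3)O 1/2 satisfied
Row 4: (4,1)O 2/3 satisfied · (4,2)O 2/2 satisfied · (4,3)O 3/3 satisfied
Row 5: (5,1)O 2/2 satisfied · (5,3)O 2/2 satisfied · (5,4)O 2/2 satisfied
Row 6: (6,1)O 1/3 not · (6,2)X 1/2 satisfied · (6,4)O 1/1 satisfied
Row 7: (7,1)X 1/2 satisfied · (7,2)X 2/2 satisfied
Unsatisfied: (1,3), (6,1) — 2 in total.

2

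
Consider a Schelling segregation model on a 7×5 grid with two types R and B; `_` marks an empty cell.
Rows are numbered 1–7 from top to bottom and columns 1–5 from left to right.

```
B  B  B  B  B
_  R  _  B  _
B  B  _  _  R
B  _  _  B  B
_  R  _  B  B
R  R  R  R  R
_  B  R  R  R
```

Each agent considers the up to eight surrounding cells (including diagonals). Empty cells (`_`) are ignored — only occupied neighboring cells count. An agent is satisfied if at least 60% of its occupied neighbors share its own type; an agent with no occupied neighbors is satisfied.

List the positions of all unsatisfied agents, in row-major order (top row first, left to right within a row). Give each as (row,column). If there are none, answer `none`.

Row 1: (1,1)B 1/2 ✗ · (1,2)B 2/3 ✓ · (1,3)B 3/4 ✓ · (1,4)B 3/3 ✓ · (1,5)B 2/2 ✓
Row 2: (2,2)R 0/5 ✗ · (2,4)B 3/4 ✓
Row 3: (3,1)B 2/3 ✓ · (3,2)B 2/3 ✓ · (3,5)R 0/3 ✗
Row 4: (4,1)B 2/3 ✓ · (4,4)B 3/4 ✓ · (4,5)B 3/4 ✓
Row 5: (5,2)R 3/4 ✓ · (5,4)B 3/6 ✗ · (5,5)B 3/5 ✓
Row 6: (6,1)R 2/3 ✓ · (6,2)R 4/5 ✓ · (6,3)R 5/7 ✓ · (6,4)R 5/7 ✓ · (6,5)R 3/5 ✓
Row 7: (7,2)B 0/4 ✗ · (7,3)R 4/5 ✓ · (7,4)R 5/5 ✓ · (7,5)R 3/3 ✓

(1,1), (2,2), (3,5), (5,4), (7,2)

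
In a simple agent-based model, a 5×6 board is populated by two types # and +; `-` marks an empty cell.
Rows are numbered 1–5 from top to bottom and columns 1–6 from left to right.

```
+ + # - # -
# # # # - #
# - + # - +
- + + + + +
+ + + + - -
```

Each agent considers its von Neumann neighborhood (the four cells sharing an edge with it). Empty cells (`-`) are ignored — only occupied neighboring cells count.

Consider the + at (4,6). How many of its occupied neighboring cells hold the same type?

Occupied neighbors of (4,6): (3,6)=+, (4,5)=+.
Same type (+): 2 of 2.

2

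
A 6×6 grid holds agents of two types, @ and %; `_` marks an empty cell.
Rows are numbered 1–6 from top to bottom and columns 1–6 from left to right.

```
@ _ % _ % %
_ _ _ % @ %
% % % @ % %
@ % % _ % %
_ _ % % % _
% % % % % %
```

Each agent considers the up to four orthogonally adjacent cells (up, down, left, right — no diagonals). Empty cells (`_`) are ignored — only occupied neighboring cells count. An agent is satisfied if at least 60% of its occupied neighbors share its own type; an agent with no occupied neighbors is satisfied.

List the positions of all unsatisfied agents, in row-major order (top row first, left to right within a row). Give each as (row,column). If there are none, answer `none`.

Row 1: (1,1)@ 0/0 ok · (1,3)% 0/0 ok · (1,5)% 1/2 unhappy · (1,6)% 2/2 ok
Row 2: (2,4)% 0/2 unhappy · (2,5)@ 0/4 unhappy · (2,6)% 2/3 ok
Row 3: (3,1)% 1/2 unhappy · (3,2)% 3/3 ok · (3,3)% 2/3 ok · (3,4)@ 0/3 unhappy · (3,5)% 2/4 unhappy · (3,6)% 3/3 ok
Row 4: (4,1)@ 0/2 unhappy · (4,2)% 2/3 ok · (4,3)% 3/3 ok · (4,5)% 3/3 ok · (4,6)% 2/2 ok
Row 5: (5,3)% 3/3 ok · (5,4)% 3/3 ok · (5,5)% 3/3 ok
Row 6: (6,1)% 1/1 ok · (6,2)% 2/2 ok · (6,3)% 3/3 ok · (6,4)% 3/3 ok · (6,5)% 3/3 ok · (6,6)% 1/1 ok

(1,5), (2,4), (2,5), (3,1), (3,4), (3,5), (4,1)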